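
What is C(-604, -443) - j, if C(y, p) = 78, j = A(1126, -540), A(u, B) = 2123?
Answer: -2045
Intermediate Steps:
j = 2123
C(-604, -443) - j = 78 - 1*2123 = 78 - 2123 = -2045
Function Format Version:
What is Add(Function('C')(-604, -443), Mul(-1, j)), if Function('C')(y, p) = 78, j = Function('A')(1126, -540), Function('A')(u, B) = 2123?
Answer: -2045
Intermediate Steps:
j = 2123
Add(Function('C')(-604, -443), Mul(-1, j)) = Add(78, Mul(-1, 2123)) = Add(78, -2123) = -2045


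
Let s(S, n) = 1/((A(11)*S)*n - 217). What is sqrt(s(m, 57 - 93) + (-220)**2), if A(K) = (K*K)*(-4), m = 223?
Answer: sqrt(730638078215575335)/3885335 ≈ 220.00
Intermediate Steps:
A(K) = -4*K**2 (A(K) = K**2*(-4) = -4*K**2)
s(S, n) = 1/(-217 - 484*S*n) (s(S, n) = 1/(((-4*11**2)*S)*n - 217) = 1/(((-4*121)*S)*n - 217) = 1/((-484*S)*n - 217) = 1/(-484*S*n - 217) = 1/(-217 - 484*S*n))
sqrt(s(m, 57 - 93) + (-220)**2) = sqrt(1/(-217 - 484*223*(57 - 93)) + (-220)**2) = sqrt(1/(-217 - 484*223*(-36)) + 48400) = sqrt(1/(-217 + 3885552) + 48400) = sqrt(1/3885335 + 48400) = sqrt(188050214001/3885335) = sqrt(730638078215575335)/3885335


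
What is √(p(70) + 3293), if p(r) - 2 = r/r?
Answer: 4*√206 ≈ 57.411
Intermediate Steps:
p(r) = 3 (p(r) = 2 + r/r = 2 + 1 = 3)
√(p(70) + 3293) = √(3 + 3293) = √3296 = 4*√206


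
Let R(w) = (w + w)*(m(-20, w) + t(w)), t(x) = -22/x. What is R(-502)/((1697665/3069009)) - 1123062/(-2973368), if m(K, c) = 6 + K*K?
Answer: -1860044051116839093/2523891392860 ≈ -7.3698e+5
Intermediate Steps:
m(K, c) = 6 + K²
R(w) = 2*w*(406 - 22/w) (R(w) = (w + w)*((6 + (-20)²) - 22/w) = (2*w)*((6 + 400) - 22/w) = (2*w)*(406 - 22/w) = 2*w*(406 - 22/w))
R(-502)/((1697665/3069009)) - 1123062/(-2973368) = (-44 + 812*(-502))/((1697665/3069009)) - 1123062/(-2973368) = (-44 - 407624)/((1697665*(1/3069009))) - 1123062*(-1/2973368) = -407668/1697665/3069009 + 561531/1486684 = -407668*3069009/1697665 + 561531/1486684 = -1251136761012/1697665 + 561531/1486684 = -1860044051116839093/2523891392860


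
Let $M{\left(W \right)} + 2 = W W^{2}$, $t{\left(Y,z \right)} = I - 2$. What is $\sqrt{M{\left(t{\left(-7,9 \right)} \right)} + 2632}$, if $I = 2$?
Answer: $\sqrt{2630} \approx 51.284$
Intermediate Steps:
$t{\left(Y,z \right)} = 0$ ($t{\left(Y,z \right)} = 2 - 2 = 0$)
$M{\left(W \right)} = -2 + W^{3}$ ($M{\left(W \right)} = -2 + W W^{2} = -2 + W^{3}$)
$\sqrt{M{\left(t{\left(-7,9 \right)} \right)} + 2632} = \sqrt{\left(-2 + 0^{3}\right) + 2632} = \sqrt{\left(-2 + 0\right) + 2632} = \sqrt{-2 + 2632} = \sqrt{2630}$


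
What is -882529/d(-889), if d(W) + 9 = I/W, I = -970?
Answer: 784568281/7031 ≈ 1.1159e+5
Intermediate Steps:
d(W) = -9 - 970/W
-882529/d(-889) = -882529/(-9 - 970/(-889)) = -882529/(-9 - 970*(-1/889)) = -882529/(-9 + 970/889) = -882529/(-7031/889) = -882529*(-889/7031) = 784568281/7031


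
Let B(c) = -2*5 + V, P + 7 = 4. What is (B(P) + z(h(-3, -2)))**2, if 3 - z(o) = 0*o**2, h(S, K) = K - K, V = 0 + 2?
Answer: 25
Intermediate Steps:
P = -3 (P = -7 + 4 = -3)
V = 2
h(S, K) = 0
z(o) = 3 (z(o) = 3 - 0*o**2 = 3 - 1*0 = 3 + 0 = 3)
B(c) = -8 (B(c) = -2*5 + 2 = -10 + 2 = -8)
(B(P) + z(h(-3, -2)))**2 = (-8 + 3)**2 = (-5)**2 = 25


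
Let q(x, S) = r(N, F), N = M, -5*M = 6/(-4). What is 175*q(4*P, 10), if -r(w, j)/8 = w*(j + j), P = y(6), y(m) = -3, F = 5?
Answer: -4200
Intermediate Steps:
P = -3
M = 3/10 (M = -6/(5*(-4)) = -6*(-1)/(5*4) = -1/5*(-3/2) = 3/10 ≈ 0.30000)
N = 3/10 ≈ 0.30000
r(w, j) = -16*j*w (r(w, j) = -8*w*(j + j) = -8*w*2*j = -16*j*w)
q(x, S) = -24 (q(x, S) = -16*5*3/10 = -24)
175*q(4*P, 10) = 175*(-24) = -4200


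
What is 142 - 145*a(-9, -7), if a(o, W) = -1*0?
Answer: 142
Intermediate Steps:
a(o, W) = 0
142 - 145*a(-9, -7) = 142 - 145*0 = 142 + 0 = 142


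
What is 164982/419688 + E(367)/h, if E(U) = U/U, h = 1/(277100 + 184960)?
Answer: 32320200377/69948 ≈ 4.6206e+5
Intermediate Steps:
h = 1/462060 ≈ 2.1642e-6
E(U) = 1
164982/419688 + E(367)/h = 164982/419688 + 1/(1/462060) = 164982*(1/419688) + 1*462060 = 27497/69948 + 462060 = 32320200377/69948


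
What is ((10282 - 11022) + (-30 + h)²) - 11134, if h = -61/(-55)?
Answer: -33393929/3025 ≈ -11039.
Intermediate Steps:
h = 61/55 (h = -61*(-1/55) = 61/55 ≈ 1.1091)
((10282 - 11022) + (-30 + h)²) - 11134 = ((10282 - 11022) + (-30 + 61/55)²) - 11134 = (-740 + (-1589/55)²) - 11134 = (-740 + 2524921/3025) - 11134 = 286421/3025 - 11134 = -33393929/3025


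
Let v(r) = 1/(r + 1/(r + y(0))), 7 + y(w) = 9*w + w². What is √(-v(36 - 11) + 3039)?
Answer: √618127521/451 ≈ 55.127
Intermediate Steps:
y(w) = -7 + w² + 9*w (y(w) = -7 + (9*w + w²) = -7 + (w² + 9*w) = -7 + w² + 9*w)
v(r) = 1/(r + 1/(-7 + r)) (v(r) = 1/(r + 1/(r + (-7 + 0² + 9*0))) = 1/(r + 1/(r + (-7 + 0 + 0))) = 1/(r + 1/(r - 7)) = 1/(r + 1/(-7 + r)))
√(-v(36 - 11) + 3039) = √(-(-7 + (36 - 11))/(1 + (36 - 11)² - 7*(36 - 11)) + 3039) = √(-(-7 + 25)/(1 + 25² - 7*25) + 3039) = √(-18/(1 + 625 - 175) + 3039) = √(-18/451 + 3039) = √(1370571/451) = √618127521/451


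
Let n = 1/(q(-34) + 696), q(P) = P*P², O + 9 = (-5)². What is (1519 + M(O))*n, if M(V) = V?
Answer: -1535/38608 ≈ -0.039759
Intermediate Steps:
O = 16 (O = -9 + (-5)² = -9 + 25 = 16)
q(P) = P³
n = -1/38608 (n = 1/((-34)³ + 696) = 1/(-39304 + 696) = 1/(-38608) = -1/38608 ≈ -2.5901e-5)
(1519 + M(O))*n = (1519 + 16)*(-1/38608) = 1535*(-1/38608) = -1535/38608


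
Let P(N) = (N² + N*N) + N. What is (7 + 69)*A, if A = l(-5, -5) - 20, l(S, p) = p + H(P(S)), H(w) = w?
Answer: 1520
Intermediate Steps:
P(N) = N + 2*N² (P(N) = (N² + N²) + N = 2*N² + N = N + 2*N²)
l(S, p) = p + S*(1 + 2*S)
A = 20 (A = (-5 - 5*(1 + 2*(-5))) - 20 = (-5 - 5*(1 - 10)) - 20 = (-5 - 5*(-9)) - 20 = (-5 + 45) - 20 = 40 - 20 = 20)
(7 + 69)*A = (7 + 69)*20 = 76*20 = 1520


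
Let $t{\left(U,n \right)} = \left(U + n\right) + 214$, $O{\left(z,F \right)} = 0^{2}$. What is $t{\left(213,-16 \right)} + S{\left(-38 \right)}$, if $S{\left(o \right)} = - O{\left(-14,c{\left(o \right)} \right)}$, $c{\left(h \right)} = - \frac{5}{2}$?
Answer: $411$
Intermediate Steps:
$c{\left(h \right)} = - \frac{5}{2}$ ($c{\left(h \right)} = \left(-5\right) \frac{1}{2} = - \frac{5}{2}$)
$O{\left(z,F \right)} = 0$
$t{\left(U,n \right)} = 214 + U + n$
$S{\left(o \right)} = 0$ ($S{\left(o \right)} = \left(-1\right) 0 = 0$)
$t{\left(213,-16 \right)} + S{\left(-38 \right)} = \left(214 + 213 - 16\right) + 0 = 411 + 0 = 411$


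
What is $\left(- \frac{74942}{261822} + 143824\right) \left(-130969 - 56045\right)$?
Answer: $- \frac{1173706483859234}{43637} \approx -2.6897 \cdot 10^{10}$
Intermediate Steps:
$\left(- \frac{74942}{261822} + 143824\right) \left(-130969 - 56045\right) = \left(\left(-74942\right) \frac{1}{261822} + 143824\right) \left(-187014\right) = \left(- \frac{37471}{130911} + 143824\right) \left(-187014\right) = \frac{18828106193}{130911} \left(-187014\right) = - \frac{1173706483859234}{43637}$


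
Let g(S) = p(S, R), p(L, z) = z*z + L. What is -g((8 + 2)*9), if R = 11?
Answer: -211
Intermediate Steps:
p(L, z) = L + z² (p(L, z) = z² + L = L + z²)
g(S) = 121 + S (g(S) = S + 11² = S + 121 = 121 + S)
-g((8 + 2)*9) = -(121 + (8 + 2)*9) = -(121 + 10*9) = -(121 + 90) = -1*211 = -211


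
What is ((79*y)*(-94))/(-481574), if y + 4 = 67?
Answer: 233919/240787 ≈ 0.97148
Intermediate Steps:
y = 63 (y = -4 + 67 = 63)
((79*y)*(-94))/(-481574) = ((79*63)*(-94))/(-481574) = (4977*(-94))*(-1/481574) = -467838*(-1/481574) = 233919/240787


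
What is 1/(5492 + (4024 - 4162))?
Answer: 1/5354 ≈ 0.00018678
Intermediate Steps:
1/(5492 + (4024 - 4162)) = 1/(5492 - 138) = 1/5354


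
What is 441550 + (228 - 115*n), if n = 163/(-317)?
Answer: 140062371/317 ≈ 4.4184e+5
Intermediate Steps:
n = -163/317 (n = 163*(-1/317) = -163/317 ≈ -0.51420)
441550 + (228 - 115*n) = 441550 + (228 - 115*(-163/317)) = 441550 + (228 + 18745/317) = 441550 + 91021/317 = 140062371/317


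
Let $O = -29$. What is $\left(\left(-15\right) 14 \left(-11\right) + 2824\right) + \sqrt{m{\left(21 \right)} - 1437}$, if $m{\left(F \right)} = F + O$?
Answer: $5134 + 17 i \sqrt{5} \approx 5134.0 + 38.013 i$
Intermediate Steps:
$m{\left(F \right)} = -29 + F$ ($m{\left(F \right)} = F - 29 = -29 + F$)
$\left(\left(-15\right) 14 \left(-11\right) + 2824\right) + \sqrt{m{\left(21 \right)} - 1437} = \left(\left(-15\right) 14 \left(-11\right) + 2824\right) + \sqrt{\left(-29 + 21\right) - 1437} = \left(\left(-210\right) \left(-11\right) + 2824\right) + \sqrt{-8 - 1437} = \left(2310 + 2824\right) + \sqrt{-1445} = 5134 + 17 i \sqrt{5}$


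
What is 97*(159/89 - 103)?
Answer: -873776/89 ≈ -9817.7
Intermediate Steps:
97*(159/89 - 103) = 97*(-9008/89) = -873776/89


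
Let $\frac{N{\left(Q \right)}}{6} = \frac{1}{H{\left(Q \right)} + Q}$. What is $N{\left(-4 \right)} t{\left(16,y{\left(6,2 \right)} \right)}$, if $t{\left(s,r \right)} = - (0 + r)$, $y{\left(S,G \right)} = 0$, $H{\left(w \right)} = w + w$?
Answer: $0$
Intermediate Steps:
$H{\left(w \right)} = 2 w$
$t{\left(s,r \right)} = - r$
$N{\left(Q \right)} = \frac{2}{Q}$ ($N{\left(Q \right)} = \frac{6}{2 Q + Q} = \frac{6}{3 Q} = 6 \frac{1}{3 Q} = \frac{2}{Q}$)
$N{\left(-4 \right)} t{\left(16,y{\left(6,2 \right)} \right)} = \frac{2}{-4} \left(\left(-1\right) 0\right) = 2 \left(- \frac{1}{4}\right) 0 = \left(- \frac{1}{2}\right) 0 = 0$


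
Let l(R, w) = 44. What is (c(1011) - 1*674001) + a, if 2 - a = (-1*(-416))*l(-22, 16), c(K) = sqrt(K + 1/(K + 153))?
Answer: -692303 + sqrt(342450255)/582 ≈ -6.9227e+5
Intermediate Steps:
c(K) = sqrt(K + 1/(153 + K))
a = -18302 (a = 2 - (-1*(-416))*44 = 2 - 416*44 = 2 - 1*18304 = 2 - 18304 = -18302)
(c(1011) - 1*674001) + a = (sqrt((1 + 1011*(153 + 1011))/(153 + 1011)) - 1*674001) - 18302 = (sqrt((1 + 1011*1164)/1164) - 674001) - 18302 = (sqrt((1 + 1176804)/1164) - 674001) - 18302 = (sqrt((1/1164)*1176805) - 674001) - 18302 = (sqrt(1176805/1164) - 674001) - 18302 = (sqrt(342450255)/582 - 674001) - 18302 = (-674001 + sqrt(342450255)/582) - 18302 = -692303 + sqrt(342450255)/582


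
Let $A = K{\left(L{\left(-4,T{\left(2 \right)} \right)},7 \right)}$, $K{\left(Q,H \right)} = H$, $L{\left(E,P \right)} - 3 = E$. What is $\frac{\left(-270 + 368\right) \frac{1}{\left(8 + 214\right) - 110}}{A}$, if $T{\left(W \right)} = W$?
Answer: $\frac{1}{8} \approx 0.125$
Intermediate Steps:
$L{\left(E,P \right)} = 3 + E$
$A = 7$
$\frac{\left(-270 + 368\right) \frac{1}{\left(8 + 214\right) - 110}}{A} = \frac{\left(-270 + 368\right) \frac{1}{\left(8 + 214\right) - 110}}{7} = \frac{98}{222 - 110} \cdot \frac{1}{7} = \frac{98}{112} \cdot \frac{1}{7} = 98 \cdot \frac{1}{112} \cdot \frac{1}{7} = \frac{7}{8} \cdot \frac{1}{7} = \frac{1}{8}$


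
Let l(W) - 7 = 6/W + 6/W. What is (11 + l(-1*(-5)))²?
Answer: 10404/25 ≈ 416.16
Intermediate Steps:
l(W) = 7 + 12/W (l(W) = 7 + (6/W + 6/W) = 7 + 12/W)
(11 + l(-1*(-5)))² = (11 + (7 + 12/((-1*(-5)))))² = (11 + (7 + 12/5))² = (11 + 47/5)² = (102/5)² = 10404/25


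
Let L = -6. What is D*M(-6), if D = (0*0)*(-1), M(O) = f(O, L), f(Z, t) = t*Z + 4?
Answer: 0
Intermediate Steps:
f(Z, t) = 4 + Z*t (f(Z, t) = Z*t + 4 = 4 + Z*t)
M(O) = 4 - 6*O (M(O) = 4 + O*(-6) = 4 - 6*O)
D = 0 (D = 0*(-1) = 0)
D*M(-6) = 0*(4 - 6*(-6)) = 0*(4 + 36) = 0*40 = 0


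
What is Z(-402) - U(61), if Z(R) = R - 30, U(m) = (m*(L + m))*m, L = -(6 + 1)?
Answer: -201366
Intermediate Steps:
L = -7 (L = -1*7 = -7)
U(m) = m**2*(-7 + m) (U(m) = (m*(-7 + m))*m = m**2*(-7 + m))
Z(R) = -30 + R
Z(-402) - U(61) = (-30 - 402) - 61**2*(-7 + 61) = -432 - 3721*54 = -432 - 1*200934 = -432 - 200934 = -201366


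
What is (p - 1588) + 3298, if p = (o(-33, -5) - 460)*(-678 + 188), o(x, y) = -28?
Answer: 240830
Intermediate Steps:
p = 239120 (p = (-28 - 460)*(-678 + 188) = -488*(-490) = 239120)
(p - 1588) + 3298 = (239120 - 1588) + 3298 = 237532 + 3298 = 240830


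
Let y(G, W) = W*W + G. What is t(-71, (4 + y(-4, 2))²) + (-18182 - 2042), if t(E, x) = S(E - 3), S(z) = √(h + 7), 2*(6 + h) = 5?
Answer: -20224 + √14/2 ≈ -20222.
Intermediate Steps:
h = -7/2 (h = -6 + (½)*5 = -6 + 5/2 = -7/2 ≈ -3.5000)
y(G, W) = G + W² (y(G, W) = W² + G = G + W²)
S(z) = √14/2 (S(z) = √(-7/2 + 7) = √(7/2) = √14/2)
t(E, x) = √14/2
t(-71, (4 + y(-4, 2))²) + (-18182 - 2042) = √14/2 + (-18182 - 2042) = √14/2 - 20224 = -20224 + √14/2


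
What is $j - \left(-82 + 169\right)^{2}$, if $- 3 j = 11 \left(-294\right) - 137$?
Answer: $- \frac{19336}{3} \approx -6445.3$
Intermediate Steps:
$j = \frac{3371}{3}$ ($j = - \frac{11 \left(-294\right) - 137}{3} = - \frac{-3234 - 137}{3} = \left(- \frac{1}{3}\right) \left(-3371\right) = \frac{3371}{3} \approx 1123.7$)
$j - \left(-82 + 169\right)^{2} = \frac{3371}{3} - \left(-82 + 169\right)^{2} = \frac{3371}{3} - 87^{2} = \frac{3371}{3} - 7569 = - \frac{19336}{3}$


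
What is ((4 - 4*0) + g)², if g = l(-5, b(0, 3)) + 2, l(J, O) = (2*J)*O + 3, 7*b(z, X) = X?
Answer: 1089/49 ≈ 22.224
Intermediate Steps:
b(z, X) = X/7
l(J, O) = 3 + 2*J*O (l(J, O) = 2*J*O + 3 = 3 + 2*J*O)
g = 5/7 (g = (3 + 2*(-5)*((⅐)*3)) + 2 = (3 + 2*(-5)*(3/7)) + 2 = (3 - 30/7) + 2 = -9/7 + 2 = 5/7 ≈ 0.71429)
((4 - 4*0) + g)² = ((4 - 4*0) + 5/7)² = ((4 + 0) + 5/7)² = (4 + 5/7)² = (33/7)² = 1089/49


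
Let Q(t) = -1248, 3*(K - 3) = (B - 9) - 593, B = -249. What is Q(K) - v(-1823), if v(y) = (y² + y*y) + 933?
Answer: -6648839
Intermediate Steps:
v(y) = 933 + 2*y² (v(y) = (y² + y²) + 933 = 2*y² + 933 = 933 + 2*y²)
K = -842/3 (K = 3 + ((-249 - 9) - 593)/3 = 3 + (-258 - 593)/3 = 3 + (⅓)*(-851) = 3 - 851/3 = -842/3 ≈ -280.67)
Q(K) - v(-1823) = -1248 - (933 + 2*(-1823)²) = -1248 - (933 + 2*3323329) = -1248 - (933 + 6646658) = -1248 - 1*6647591 = -1248 - 6647591 = -6648839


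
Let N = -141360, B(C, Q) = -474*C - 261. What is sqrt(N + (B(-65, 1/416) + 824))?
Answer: I*sqrt(109987) ≈ 331.64*I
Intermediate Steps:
B(C, Q) = -261 - 474*C
sqrt(N + (B(-65, 1/416) + 824)) = sqrt(-141360 + ((-261 - 474*(-65)) + 824)) = sqrt(-141360 + ((-261 + 30810) + 824)) = sqrt(-141360 + (30549 + 824)) = sqrt(-141360 + 31373) = sqrt(-109987) = I*sqrt(109987)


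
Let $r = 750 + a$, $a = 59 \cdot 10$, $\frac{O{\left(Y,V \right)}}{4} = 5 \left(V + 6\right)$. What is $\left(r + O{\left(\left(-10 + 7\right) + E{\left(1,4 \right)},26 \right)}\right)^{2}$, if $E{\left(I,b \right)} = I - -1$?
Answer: $3920400$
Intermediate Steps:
$E{\left(I,b \right)} = 1 + I$ ($E{\left(I,b \right)} = I + 1 = 1 + I$)
$O{\left(Y,V \right)} = 120 + 20 V$ ($O{\left(Y,V \right)} = 4 \cdot 5 \left(V + 6\right) = 4 \cdot 5 \left(6 + V\right) = 4 \left(30 + 5 V\right) = 120 + 20 V$)
$a = 590$
$r = 1340$ ($r = 750 + 590 = 1340$)
$\left(r + O{\left(\left(-10 + 7\right) + E{\left(1,4 \right)},26 \right)}\right)^{2} = \left(1340 + \left(120 + 20 \cdot 26\right)\right)^{2} = \left(1340 + \left(120 + 520\right)\right)^{2} = \left(1340 + 640\right)^{2} = 1980^{2} = 3920400$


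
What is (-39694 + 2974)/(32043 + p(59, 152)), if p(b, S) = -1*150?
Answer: -12240/10631 ≈ -1.1514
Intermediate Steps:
p(b, S) = -150
(-39694 + 2974)/(32043 + p(59, 152)) = (-39694 + 2974)/(32043 - 150) = -36720/31893 = -36720*1/31893 = -12240/10631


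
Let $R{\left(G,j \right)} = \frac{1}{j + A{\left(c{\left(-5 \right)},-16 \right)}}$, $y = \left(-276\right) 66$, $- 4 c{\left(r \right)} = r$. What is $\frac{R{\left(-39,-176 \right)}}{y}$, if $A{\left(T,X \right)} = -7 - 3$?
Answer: $\frac{1}{3388176} \approx 2.9514 \cdot 10^{-7}$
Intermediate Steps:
$c{\left(r \right)} = - \frac{r}{4}$
$y = -18216$
$A{\left(T,X \right)} = -10$ ($A{\left(T,X \right)} = -7 - 3 = -10$)
$R{\left(G,j \right)} = \frac{1}{-10 + j}$ ($R{\left(G,j \right)} = \frac{1}{j - 10} = \frac{1}{-10 + j}$)
$\frac{R{\left(-39,-176 \right)}}{y} = \frac{1}{\left(-10 - 176\right) \left(-18216\right)} = \frac{1}{-186} \left(- \frac{1}{18216}\right) = \left(- \frac{1}{186}\right) \left(- \frac{1}{18216}\right) = \frac{1}{3388176}$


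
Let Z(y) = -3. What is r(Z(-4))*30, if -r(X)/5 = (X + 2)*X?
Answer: -450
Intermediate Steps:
r(X) = -5*X*(2 + X) (r(X) = -5*(X + 2)*X = -5*(2 + X)*X = -5*X*(2 + X))
r(Z(-4))*30 = -5*(-3)*(2 - 3)*30 = -5*(-3)*(-1)*30 = -15*30 = -450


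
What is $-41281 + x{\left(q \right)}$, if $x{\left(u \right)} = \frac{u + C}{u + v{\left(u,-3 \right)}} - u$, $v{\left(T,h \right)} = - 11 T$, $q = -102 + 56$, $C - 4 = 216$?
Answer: $- \frac{9483963}{230} \approx -41235.0$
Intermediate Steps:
$C = 220$ ($C = 4 + 216 = 220$)
$q = -46$
$x{\left(u \right)} = - u - \frac{220 + u}{10 u}$ ($x{\left(u \right)} = \frac{u + 220}{u - 11 u} - u = \frac{220 + u}{\left(-10\right) u} - u = \left(220 + u\right) \left(- \frac{1}{10 u}\right) - u = - \frac{220 + u}{10 u} - u = - u - \frac{220 + u}{10 u}$)
$-41281 + x{\left(q \right)} = -41281 - \left(- \frac{459}{10} - \frac{11}{23}\right) = -41281 - - \frac{10667}{230} = -41281 + \left(- \frac{1}{10} + 46 + \frac{11}{23}\right) = -41281 + \frac{10667}{230} = - \frac{9483963}{230}$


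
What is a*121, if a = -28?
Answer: -3388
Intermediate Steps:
a*121 = -28*121 = -3388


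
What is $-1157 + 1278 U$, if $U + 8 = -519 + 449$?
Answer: $-100841$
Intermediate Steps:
$U = -78$ ($U = -8 + \left(-519 + 449\right) = -8 - 70 = -78$)
$-1157 + 1278 U = -1157 + 1278 \left(-78\right) = -1157 - 99684 = -100841$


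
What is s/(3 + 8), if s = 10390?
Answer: 10390/11 ≈ 944.54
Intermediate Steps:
s/(3 + 8) = 10390/(3 + 8) = 10390/11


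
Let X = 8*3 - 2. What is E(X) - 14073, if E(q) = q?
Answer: -14051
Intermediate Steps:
X = 22 (X = 24 - 2 = 22)
E(X) - 14073 = 22 - 14073 = -14051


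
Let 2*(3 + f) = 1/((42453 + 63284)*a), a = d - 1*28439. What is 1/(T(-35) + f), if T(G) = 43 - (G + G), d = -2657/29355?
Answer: 176544734105948/19419920751624925 ≈ 0.0090909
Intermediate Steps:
d = -2657/29355 (d = -2657*1/29355 = -2657/29355 ≈ -0.090513)
a = -834829502/29355 (a = -2657/29355 - 1*28439 = -2657/29355 - 28439 = -834829502/29355 ≈ -28439.)
T(G) = 43 - 2*G
f = -529634202347199/176544734105948 (f = -3 + (1/((42453 + 63284)*(-834829502/29355)))/2 = -3 + (-29355/834829502/105737)/2 = -3 + ((1/105737)*(-29355/834829502))/2 = -3 + (½)*(-29355/88272367052974) = -3 - 29355/176544734105948 = -529634202347199/176544734105948 ≈ -3.0000)
1/(T(-35) + f) = 1/((43 - 2*(-35)) - 529634202347199/176544734105948) = 1/((43 + 70) - 529634202347199/176544734105948) = 1/(113 - 529634202347199/176544734105948) = 1/(19419920751624925/176544734105948) = 176544734105948/19419920751624925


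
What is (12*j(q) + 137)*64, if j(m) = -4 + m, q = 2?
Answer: 7232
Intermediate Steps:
(12*j(q) + 137)*64 = (12*(-4 + 2) + 137)*64 = (12*(-2) + 137)*64 = (-24 + 137)*64 = 113*64 = 7232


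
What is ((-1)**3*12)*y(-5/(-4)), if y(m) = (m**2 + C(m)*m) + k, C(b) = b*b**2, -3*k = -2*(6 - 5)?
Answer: -3587/64 ≈ -56.047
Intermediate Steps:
k = 2/3 (k = -(-2)*(6 - 5)/3 = -(-2)/3 = -1/3*(-2) = 2/3 ≈ 0.66667)
C(b) = b**3
y(m) = 2/3 + m**2 + m**4 (y(m) = (m**2 + m**3*m) + 2/3 = (m**2 + m**4) + 2/3 = 2/3 + m**2 + m**4)
((-1)**3*12)*y(-5/(-4)) = ((-1)**3*12)*(2/3 + (-5/(-4))**2 + (-5/(-4))**4) = (-1*12)*(2/3 + (-5*(-1/4))**2 + (-5*(-1/4))**4) = -12*(2/3 + (5/4)**2 + (5/4)**4) = -12*(2/3 + 25/16 + 625/256) = -12*3587/768 = -3587/64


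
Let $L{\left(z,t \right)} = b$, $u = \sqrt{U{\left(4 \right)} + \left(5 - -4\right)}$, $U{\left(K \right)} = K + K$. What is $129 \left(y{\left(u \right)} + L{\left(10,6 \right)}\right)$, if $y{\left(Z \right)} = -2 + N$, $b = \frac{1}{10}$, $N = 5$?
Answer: $\frac{3999}{10} \approx 399.9$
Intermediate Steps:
$U{\left(K \right)} = 2 K$
$b = \frac{1}{10} \approx 0.1$
$u = \sqrt{17}$ ($u = \sqrt{2 \cdot 4 + \left(5 - -4\right)} = \sqrt{8 + \left(5 + 4\right)} = \sqrt{8 + 9} = \sqrt{17} \approx 4.1231$)
$L{\left(z,t \right)} = \frac{1}{10}$
$y{\left(Z \right)} = 3$ ($y{\left(Z \right)} = -2 + 5 = 3$)
$129 \left(y{\left(u \right)} + L{\left(10,6 \right)}\right) = 129 \left(3 + \frac{1}{10}\right) = 129 \cdot \frac{31}{10} = \frac{3999}{10}$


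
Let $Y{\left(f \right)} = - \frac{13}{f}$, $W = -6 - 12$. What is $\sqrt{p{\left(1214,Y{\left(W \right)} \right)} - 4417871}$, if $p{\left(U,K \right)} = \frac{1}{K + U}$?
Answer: $\frac{i \sqrt{2112087925565405}}{21865} \approx 2101.9 i$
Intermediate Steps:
$W = -18$ ($W = -6 - 12 = -18$)
$\sqrt{p{\left(1214,Y{\left(W \right)} \right)} - 4417871} = \sqrt{\frac{1}{- \frac{13}{-18} + 1214} - 4417871} = \sqrt{\frac{1}{\left(-13\right) \left(- \frac{1}{18}\right) + 1214} - 4417871} = \sqrt{\frac{1}{\frac{13}{18} + 1214} - 4417871} = \sqrt{\frac{1}{\frac{21865}{18}} - 4417871} = \sqrt{\frac{18}{21865} - 4417871} = \sqrt{- \frac{96596749397}{21865}} = \frac{i \sqrt{2112087925565405}}{21865}$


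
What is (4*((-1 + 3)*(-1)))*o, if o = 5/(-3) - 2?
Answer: 88/3 ≈ 29.333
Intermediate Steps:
o = -11/3 (o = 5*(-⅓) - 2 = -5/3 - 2 = -11/3 ≈ -3.6667)
(4*((-1 + 3)*(-1)))*o = (4*((-1 + 3)*(-1)))*(-11/3) = (4*(2*(-1)))*(-11/3) = (4*(-2))*(-11/3) = -8*(-11/3) = 88/3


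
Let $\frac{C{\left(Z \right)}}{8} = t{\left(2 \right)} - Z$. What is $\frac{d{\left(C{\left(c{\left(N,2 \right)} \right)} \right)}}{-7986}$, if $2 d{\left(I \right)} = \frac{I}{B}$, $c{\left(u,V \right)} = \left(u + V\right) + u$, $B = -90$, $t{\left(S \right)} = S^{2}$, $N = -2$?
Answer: $\frac{2}{59895} \approx 3.3392 \cdot 10^{-5}$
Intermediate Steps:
$c{\left(u,V \right)} = V + 2 u$ ($c{\left(u,V \right)} = \left(V + u\right) + u = V + 2 u$)
$C{\left(Z \right)} = 32 - 8 Z$ ($C{\left(Z \right)} = 8 \left(2^{2} - Z\right) = 8 \left(4 - Z\right) = 32 - 8 Z$)
$d{\left(I \right)} = - \frac{I}{180}$ ($d{\left(I \right)} = \frac{I \frac{1}{-90}}{2} = \frac{I \left(- \frac{1}{90}\right)}{2} = \frac{\left(- \frac{1}{90}\right) I}{2} = - \frac{I}{180}$)
$\frac{d{\left(C{\left(c{\left(N,2 \right)} \right)} \right)}}{-7986} = \frac{\left(- \frac{1}{180}\right) \left(32 - 8 \left(2 + 2 \left(-2\right)\right)\right)}{-7986} = - \frac{32 - 8 \left(2 - 4\right)}{180} \left(- \frac{1}{7986}\right) = - \frac{32 - -16}{180} \left(- \frac{1}{7986}\right) = - \frac{32 + 16}{180} \left(- \frac{1}{7986}\right) = \left(- \frac{1}{180}\right) 48 \left(- \frac{1}{7986}\right) = \left(- \frac{4}{15}\right) \left(- \frac{1}{7986}\right) = \frac{2}{59895}$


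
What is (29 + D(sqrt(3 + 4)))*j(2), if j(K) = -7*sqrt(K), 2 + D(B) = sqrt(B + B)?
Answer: -189*sqrt(2) - 14*7**(1/4) ≈ -290.06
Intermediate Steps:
D(B) = -2 + sqrt(2)*sqrt(B) (D(B) = -2 + sqrt(B + B) = -2 + sqrt(2*B) = -2 + sqrt(2)*sqrt(B))
(29 + D(sqrt(3 + 4)))*j(2) = (29 + (-2 + sqrt(2)*sqrt(sqrt(3 + 4))))*(-7*sqrt(2)) = (29 + (-2 + sqrt(2)*sqrt(sqrt(7))))*(-7*sqrt(2)) = (29 + (-2 + sqrt(2)*7**(1/4)))*(-7*sqrt(2)) = (27 + sqrt(2)*7**(1/4))*(-7*sqrt(2)) = -7*sqrt(2)*(27 + sqrt(2)*7**(1/4))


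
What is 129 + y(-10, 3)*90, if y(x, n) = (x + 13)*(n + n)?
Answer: 1749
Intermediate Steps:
y(x, n) = 2*n*(13 + x) (y(x, n) = (13 + x)*(2*n) = 2*n*(13 + x))
129 + y(-10, 3)*90 = 129 + (2*3*(13 - 10))*90 = 129 + (2*3*3)*90 = 129 + 18*90 = 129 + 1620 = 1749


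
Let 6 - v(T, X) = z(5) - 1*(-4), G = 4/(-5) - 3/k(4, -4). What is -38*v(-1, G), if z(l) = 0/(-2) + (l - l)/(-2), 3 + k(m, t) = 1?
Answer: -76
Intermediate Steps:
k(m, t) = -2 (k(m, t) = -3 + 1 = -2)
z(l) = 0 (z(l) = 0*(-½) + 0*(-½) = 0 + 0 = 0)
G = 7/10 (G = 4/(-5) - 3/(-2) = 4*(-⅕) - 3*(-½) = -⅘ + 3/2 = 7/10 ≈ 0.70000)
v(T, X) = 2 (v(T, X) = 6 - (0 - 1*(-4)) = 6 - (0 + 4) = 6 - 1*4 = 6 - 4 = 2)
-38*v(-1, G) = -38*2 = -76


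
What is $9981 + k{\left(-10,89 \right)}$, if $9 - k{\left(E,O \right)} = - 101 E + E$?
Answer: $8990$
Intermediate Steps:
$k{\left(E,O \right)} = 9 + 100 E$ ($k{\left(E,O \right)} = 9 - \left(- 101 E + E\right) = 9 - - 100 E = 9 + 100 E$)
$9981 + k{\left(-10,89 \right)} = 9981 + \left(9 + 100 \left(-10\right)\right) = 9981 + \left(9 - 1000\right) = 9981 - 991 = 8990$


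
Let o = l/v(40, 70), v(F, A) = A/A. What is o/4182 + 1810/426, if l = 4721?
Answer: 1596761/296922 ≈ 5.3777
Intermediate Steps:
v(F, A) = 1
o = 4721 (o = 4721/1 = 4721*1 = 4721)
o/4182 + 1810/426 = 4721/4182 + 1810/426 = 4721*(1/4182) + 1810*(1/426) = 4721/4182 + 905/213 = 1596761/296922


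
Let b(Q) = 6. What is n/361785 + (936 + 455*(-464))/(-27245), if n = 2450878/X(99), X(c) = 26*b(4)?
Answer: 238584708955/30753316854 ≈ 7.7580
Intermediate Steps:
X(c) = 156 (X(c) = 26*6 = 156)
n = 1225439/78 (n = 2450878/156 = 2450878*(1/156) = 1225439/78 ≈ 15711.)
n/361785 + (936 + 455*(-464))/(-27245) = (1225439/78)/361785 + (936 + 455*(-464))/(-27245) = (1225439/78)*(1/361785) + (936 - 211120)*(-1/27245) = 1225439/28219230 - 210184*(-1/27245) = 1225439/28219230 + 210184/27245 = 238584708955/30753316854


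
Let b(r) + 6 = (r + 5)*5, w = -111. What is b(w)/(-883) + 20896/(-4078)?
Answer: -8132680/1800437 ≈ -4.5171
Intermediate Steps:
b(r) = 19 + 5*r (b(r) = -6 + (r + 5)*5 = -6 + (5 + r)*5 = -6 + (25 + 5*r) = 19 + 5*r)
b(w)/(-883) + 20896/(-4078) = (19 + 5*(-111))/(-883) + 20896/(-4078) = (19 - 555)*(-1/883) + 20896*(-1/4078) = -536*(-1/883) - 10448/2039 = 536/883 - 10448/2039 = -8132680/1800437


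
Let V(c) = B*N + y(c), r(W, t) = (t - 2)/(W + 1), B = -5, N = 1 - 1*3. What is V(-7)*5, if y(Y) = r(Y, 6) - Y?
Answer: 245/3 ≈ 81.667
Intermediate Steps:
N = -2 (N = 1 - 3 = -2)
r(W, t) = (-2 + t)/(1 + W)
y(Y) = -Y + 4/(1 + Y) (y(Y) = (-2 + 6)/(1 + Y) - Y = 4/(1 + Y) - Y = -Y + 4/(1 + Y))
V(c) = 10 + (4 - c*(1 + c))/(1 + c) (V(c) = -5*(-2) + (4 - c*(1 + c))/(1 + c) = 10 + (4 - c*(1 + c))/(1 + c))
V(-7)*5 = ((4 + (1 - 7)*(10 - 1*(-7)))/(1 - 7))*5 = ((4 - 6*(10 + 7))/(-6))*5 = -(4 - 6*17)/6*5 = -(4 - 102)/6*5 = -⅙*(-98)*5 = (49/3)*5 = 245/3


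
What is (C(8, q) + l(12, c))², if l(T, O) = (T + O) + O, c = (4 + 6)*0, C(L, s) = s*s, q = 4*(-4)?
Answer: 71824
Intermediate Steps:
q = -16
C(L, s) = s²
c = 0 (c = 10*0 = 0)
l(T, O) = T + 2*O (l(T, O) = (O + T) + O = T + 2*O)
(C(8, q) + l(12, c))² = ((-16)² + (12 + 2*0))² = (256 + (12 + 0))² = (256 + 12)² = 268² = 71824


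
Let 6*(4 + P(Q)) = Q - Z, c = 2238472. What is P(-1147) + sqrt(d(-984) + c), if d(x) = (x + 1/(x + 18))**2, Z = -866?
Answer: -305/6 + sqrt(2992379374657)/966 ≈ 1739.9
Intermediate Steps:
d(x) = (x + 1/(18 + x))**2
P(Q) = 421/3 + Q/6 (P(Q) = -4 + (Q - 1*(-866))/6 = -4 + (Q + 866)/6 = -4 + (866 + Q)/6 = -4 + (433/3 + Q/6) = 421/3 + Q/6)
P(-1147) + sqrt(d(-984) + c) = (421/3 + (1/6)*(-1147)) + sqrt((1 + (-984)**2 + 18*(-984))**2/(18 - 984)**2 + 2238472) = (421/3 - 1147/6) + sqrt((1 + 968256 - 17712)**2/(-966)**2 + 2238472) = -305/6 + sqrt((1/933156)*950545**2 + 2238472) = -305/6 + sqrt((1/933156)*903535797025 + 2238472) = -305/6 + sqrt(903535797025/933156 + 2238472) = -305/6 + sqrt(2992379374657/933156) = -305/6 + sqrt(2992379374657)/966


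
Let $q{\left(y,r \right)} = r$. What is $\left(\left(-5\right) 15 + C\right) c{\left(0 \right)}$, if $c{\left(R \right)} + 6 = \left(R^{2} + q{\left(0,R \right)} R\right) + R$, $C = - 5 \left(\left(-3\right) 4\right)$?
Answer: $90$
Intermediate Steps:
$C = 60$ ($C = \left(-5\right) \left(-12\right) = 60$)
$c{\left(R \right)} = -6 + R + 2 R^{2}$ ($c{\left(R \right)} = -6 + \left(\left(R^{2} + R R\right) + R\right) = -6 + \left(\left(R^{2} + R^{2}\right) + R\right) = -6 + \left(2 R^{2} + R\right) = -6 + \left(R + 2 R^{2}\right) = -6 + R + 2 R^{2}$)
$\left(\left(-5\right) 15 + C\right) c{\left(0 \right)} = \left(\left(-5\right) 15 + 60\right) \left(-6 + 0 + 2 \cdot 0^{2}\right) = \left(-75 + 60\right) \left(-6 + 0 + 2 \cdot 0\right) = - 15 \left(-6 + 0 + 0\right) = \left(-15\right) \left(-6\right) = 90$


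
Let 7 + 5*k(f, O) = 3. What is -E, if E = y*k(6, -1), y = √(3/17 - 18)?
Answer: 4*I*√5151/85 ≈ 3.3774*I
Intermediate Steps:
k(f, O) = -⅘ (k(f, O) = -7/5 + (⅕)*3 = -7/5 + ⅗ = -⅘)
y = I*√5151/17 (y = √(3*(1/17) - 18) = √(3/17 - 18) = √(-303/17) = I*√5151/17 ≈ 4.2218*I)
E = -4*I*√5151/85 (E = (I*√5151/17)*(-⅘) = -4*I*√5151/85 ≈ -3.3774*I)
-E = -(-4)*I*√5151/85 = 4*I*√5151/85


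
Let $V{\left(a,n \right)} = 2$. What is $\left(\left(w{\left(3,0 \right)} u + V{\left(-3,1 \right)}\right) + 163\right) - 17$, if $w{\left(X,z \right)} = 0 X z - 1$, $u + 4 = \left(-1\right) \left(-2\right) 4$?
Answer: $144$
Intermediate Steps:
$u = 4$ ($u = -4 + \left(-1\right) \left(-2\right) 4 = -4 + 2 \cdot 4 = -4 + 8 = 4$)
$w{\left(X,z \right)} = -1$ ($w{\left(X,z \right)} = 0 z - 1 = 0 - 1 = -1$)
$\left(\left(w{\left(3,0 \right)} u + V{\left(-3,1 \right)}\right) + 163\right) - 17 = \left(\left(\left(-1\right) 4 + 2\right) + 163\right) - 17 = \left(\left(-4 + 2\right) + 163\right) - 17 = \left(-2 + 163\right) - 17 = 161 - 17 = 144$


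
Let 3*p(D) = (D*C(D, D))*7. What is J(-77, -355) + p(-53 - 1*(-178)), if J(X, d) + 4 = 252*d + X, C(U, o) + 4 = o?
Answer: -162748/3 ≈ -54249.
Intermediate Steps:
C(U, o) = -4 + o
J(X, d) = -4 + X + 252*d (J(X, d) = -4 + (252*d + X) = -4 + (X + 252*d) = -4 + X + 252*d)
p(D) = 7*D*(-4 + D)/3 (p(D) = ((D*(-4 + D))*7)/3 = (7*D*(-4 + D))/3 = 7*D*(-4 + D)/3)
J(-77, -355) + p(-53 - 1*(-178)) = (-4 - 77 + 252*(-355)) + 7*(-53 - 1*(-178))*(-4 + (-53 - 1*(-178)))/3 = (-4 - 77 - 89460) + 7*(-53 + 178)*(-4 + (-53 + 178))/3 = -89541 + (7/3)*125*(-4 + 125) = -89541 + (7/3)*125*121 = -89541 + 105875/3 = -162748/3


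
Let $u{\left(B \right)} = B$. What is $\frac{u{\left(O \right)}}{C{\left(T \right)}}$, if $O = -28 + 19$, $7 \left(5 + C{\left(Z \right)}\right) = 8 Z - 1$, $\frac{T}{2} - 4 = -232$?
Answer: $\frac{21}{1228} \approx 0.017101$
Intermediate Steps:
$T = -456$ ($T = 8 + 2 \left(-232\right) = 8 - 464 = -456$)
$C{\left(Z \right)} = - \frac{36}{7} + \frac{8 Z}{7}$ ($C{\left(Z \right)} = -5 + \frac{8 Z - 1}{7} = -5 + \frac{-1 + 8 Z}{7} = -5 + \left(- \frac{1}{7} + \frac{8 Z}{7}\right) = - \frac{36}{7} + \frac{8 Z}{7}$)
$O = -9$
$\frac{u{\left(O \right)}}{C{\left(T \right)}} = - \frac{9}{- \frac{36}{7} + \frac{8}{7} \left(-456\right)} = - \frac{9}{- \frac{36}{7} - \frac{3648}{7}} = - \frac{9}{- \frac{3684}{7}} = \left(-9\right) \left(- \frac{7}{3684}\right) = \frac{21}{1228}$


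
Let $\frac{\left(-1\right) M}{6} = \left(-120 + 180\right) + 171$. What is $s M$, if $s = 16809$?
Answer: $-23297274$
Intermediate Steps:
$M = -1386$ ($M = - 6 \left(\left(-120 + 180\right) + 171\right) = - 6 \left(60 + 171\right) = \left(-6\right) 231 = -1386$)
$s M = 16809 \left(-1386\right) = -23297274$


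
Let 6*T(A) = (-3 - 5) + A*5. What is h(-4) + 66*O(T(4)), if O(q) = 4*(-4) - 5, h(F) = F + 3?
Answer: -1387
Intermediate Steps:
h(F) = 3 + F
T(A) = -4/3 + 5*A/6 (T(A) = ((-3 - 5) + A*5)/6 = (-8 + 5*A)/6 = -4/3 + 5*A/6)
O(q) = -21 (O(q) = -16 - 5 = -21)
h(-4) + 66*O(T(4)) = (3 - 4) + 66*(-21) = -1 - 1386 = -1387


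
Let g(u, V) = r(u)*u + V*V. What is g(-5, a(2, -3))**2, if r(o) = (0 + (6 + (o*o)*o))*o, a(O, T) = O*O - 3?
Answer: 8844676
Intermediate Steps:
a(O, T) = -3 + O**2 (a(O, T) = O**2 - 3 = -3 + O**2)
r(o) = o*(6 + o**3) (r(o) = (0 + (6 + o**2*o))*o = (0 + (6 + o**3))*o = (6 + o**3)*o = o*(6 + o**3))
g(u, V) = V**2 + u**2*(6 + u**3) (g(u, V) = (u*(6 + u**3))*u + V*V = u**2*(6 + u**3) + V**2 = V**2 + u**2*(6 + u**3))
g(-5, a(2, -3))**2 = ((-3 + 2**2)**2 + (-5)**2*(6 + (-5)**3))**2 = ((-3 + 4)**2 + 25*(6 - 125))**2 = (1**2 + 25*(-119))**2 = (1 - 2975)**2 = (-2974)**2 = 8844676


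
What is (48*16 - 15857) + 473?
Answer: -14616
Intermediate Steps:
(48*16 - 15857) + 473 = (768 - 15857) + 473 = -15089 + 473 = -14616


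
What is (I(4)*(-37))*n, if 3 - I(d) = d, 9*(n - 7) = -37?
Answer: 962/9 ≈ 106.89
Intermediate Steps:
n = 26/9 (n = 7 + (1/9)*(-37) = 7 - 37/9 = 26/9 ≈ 2.8889)
I(d) = 3 - d
(I(4)*(-37))*n = ((3 - 1*4)*(-37))*(26/9) = ((3 - 4)*(-37))*(26/9) = -1*(-37)*(26/9) = 37*(26/9) = 962/9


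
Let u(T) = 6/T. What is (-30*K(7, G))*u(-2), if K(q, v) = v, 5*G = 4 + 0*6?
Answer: 72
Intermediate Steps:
G = ⅘ (G = (4 + 0*6)/5 = (4 + 0)/5 = (⅕)*4 = ⅘ ≈ 0.80000)
(-30*K(7, G))*u(-2) = (-30*⅘)*(6/(-2)) = -144*(-1)/2 = -24*(-3) = 72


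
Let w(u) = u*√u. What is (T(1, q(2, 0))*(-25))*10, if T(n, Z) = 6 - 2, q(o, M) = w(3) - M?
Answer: -1000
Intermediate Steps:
w(u) = u^(3/2)
q(o, M) = -M + 3*√3 (q(o, M) = 3^(3/2) - M = 3*√3 - M = -M + 3*√3)
T(n, Z) = 4
(T(1, q(2, 0))*(-25))*10 = (4*(-25))*10 = -100*10 = -1000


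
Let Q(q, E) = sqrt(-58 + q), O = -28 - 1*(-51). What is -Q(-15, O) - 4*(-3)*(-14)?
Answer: -168 - I*sqrt(73) ≈ -168.0 - 8.544*I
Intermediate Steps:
O = 23 (O = -28 + 51 = 23)
-Q(-15, O) - 4*(-3)*(-14) = -sqrt(-58 - 15) - 4*(-3)*(-14) = -sqrt(-73) - (-12)*(-14) = -I*sqrt(73) - 1*168 = -I*sqrt(73) - 168 = -168 - I*sqrt(73)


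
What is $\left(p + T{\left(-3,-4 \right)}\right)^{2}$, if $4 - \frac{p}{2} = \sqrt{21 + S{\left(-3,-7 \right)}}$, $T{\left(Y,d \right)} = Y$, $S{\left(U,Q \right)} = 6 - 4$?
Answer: $117 - 20 \sqrt{23} \approx 21.083$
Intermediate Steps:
$S{\left(U,Q \right)} = 2$ ($S{\left(U,Q \right)} = 6 - 4 = 2$)
$p = 8 - 2 \sqrt{23}$ ($p = 8 - 2 \sqrt{21 + 2} = 8 - 2 \sqrt{23} \approx -1.5917$)
$\left(p + T{\left(-3,-4 \right)}\right)^{2} = \left(\left(8 - 2 \sqrt{23}\right) - 3\right)^{2} = \left(5 - 2 \sqrt{23}\right)^{2}$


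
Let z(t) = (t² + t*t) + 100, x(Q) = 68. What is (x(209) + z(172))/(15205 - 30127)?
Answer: -29668/7461 ≈ -3.9764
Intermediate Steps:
z(t) = 100 + 2*t² (z(t) = (t² + t²) + 100 = 2*t² + 100 = 100 + 2*t²)
(x(209) + z(172))/(15205 - 30127) = (68 + (100 + 2*172²))/(15205 - 30127) = (68 + (100 + 2*29584))/(-14922) = (68 + (100 + 59168))*(-1/14922) = (68 + 59268)*(-1/14922) = 59336*(-1/14922) = -29668/7461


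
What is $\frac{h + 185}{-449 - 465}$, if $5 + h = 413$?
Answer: $- \frac{593}{914} \approx -0.6488$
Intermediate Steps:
$h = 408$ ($h = -5 + 413 = 408$)
$\frac{h + 185}{-449 - 465} = \frac{408 + 185}{-449 - 465} = \frac{593}{-914} = 593 \left(- \frac{1}{914}\right) = - \frac{593}{914}$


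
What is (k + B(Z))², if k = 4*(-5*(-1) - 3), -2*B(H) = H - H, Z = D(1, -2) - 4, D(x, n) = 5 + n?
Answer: 64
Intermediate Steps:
Z = -1 (Z = (5 - 2) - 4 = 3 - 4 = -1)
B(H) = 0 (B(H) = -(H - H)/2 = -½*0 = 0)
k = 8 (k = 4*(5 - 3) = 4*2 = 8)
(k + B(Z))² = (8 + 0)² = 8² = 64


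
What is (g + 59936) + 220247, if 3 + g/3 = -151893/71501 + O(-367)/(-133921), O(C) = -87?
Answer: 2682741046017656/9575485421 ≈ 2.8017e+5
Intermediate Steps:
g = -147185694387/9575485421 (g = -9 + 3*(-151893/71501 - 87/(-133921)) = -9 + 3*(-151893*1/71501 - 87*(-1/133921)) = -9 + 3*(-151893/71501 + 87/133921) = -9 + 3*(-20335441866/9575485421) = -9 - 61006325598/9575485421 = -147185694387/9575485421 ≈ -15.371)
(g + 59936) + 220247 = (-147185694387/9575485421 + 59936) + 220247 = 573769108498669/9575485421 + 220247 = 2682741046017656/9575485421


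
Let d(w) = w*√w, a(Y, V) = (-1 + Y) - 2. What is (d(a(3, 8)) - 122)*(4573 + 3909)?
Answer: -1034804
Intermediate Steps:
a(Y, V) = -3 + Y
d(w) = w^(3/2)
(d(a(3, 8)) - 122)*(4573 + 3909) = ((-3 + 3)^(3/2) - 122)*(4573 + 3909) = (0^(3/2) - 122)*8482 = (0 - 122)*8482 = -122*8482 = -1034804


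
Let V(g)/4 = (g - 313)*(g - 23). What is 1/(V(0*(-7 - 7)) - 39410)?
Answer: -1/10614 ≈ -9.4215e-5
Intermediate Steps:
V(g) = 4*(-313 + g)*(-23 + g) (V(g) = 4*((g - 313)*(g - 23)) = 4*((-313 + g)*(-23 + g)) = 4*(-313 + g)*(-23 + g))
1/(V(0*(-7 - 7)) - 39410) = 1/((28796 - 0*(-7 - 7) + 4*(0*(-7 - 7))**2) - 39410) = 1/((28796 - 0*(-14) + 4*(0*(-14))**2) - 39410) = 1/((28796 - 1344*0 + 4*0**2) - 39410) = 1/((28796 + 0 + 4*0) - 39410) = 1/((28796 + 0 + 0) - 39410) = 1/(28796 - 39410) = 1/(-10614) = -1/10614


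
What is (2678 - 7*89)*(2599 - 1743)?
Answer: 1759080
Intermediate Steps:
(2678 - 7*89)*(2599 - 1743) = (2678 - 623)*856 = 2055*856 = 1759080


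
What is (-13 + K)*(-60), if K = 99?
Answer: -5160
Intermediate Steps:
(-13 + K)*(-60) = (-13 + 99)*(-60) = 86*(-60) = -5160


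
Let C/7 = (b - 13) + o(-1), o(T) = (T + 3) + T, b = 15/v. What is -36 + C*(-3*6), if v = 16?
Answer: 10863/8 ≈ 1357.9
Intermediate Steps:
b = 15/16 ≈ 0.93750
o(T) = 3 + 2*T (o(T) = (3 + T) + T = 3 + 2*T)
C = -1239/16 (C = 7*((15/16 - 13) + (3 + 2*(-1))) = 7*(-193/16 + (3 - 2)) = 7*(-193/16 + 1) = 7*(-177/16) = -1239/16 ≈ -77.438)
-36 + C*(-3*6) = -36 - (-3717)*6/16 = -36 - 1239/16*(-18) = -36 + 11151/8 = 10863/8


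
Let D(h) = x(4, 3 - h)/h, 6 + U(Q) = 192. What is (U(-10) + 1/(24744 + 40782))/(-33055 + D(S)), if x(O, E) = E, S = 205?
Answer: -2498506585/444035431902 ≈ -0.0056268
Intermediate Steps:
U(Q) = 186 (U(Q) = -6 + 192 = 186)
D(h) = (3 - h)/h
(U(-10) + 1/(24744 + 40782))/(-33055 + D(S)) = (186 + 1/(24744 + 40782))/(-33055 + (3 - 1*205)/205) = (186 + 1/65526)/(-33055 + (3 - 205)/205) = (186 + 1/65526)/(-33055 + (1/205)*(-202)) = 12187837/(65526*(-33055 - 202/205)) = 12187837/(65526*(-6776477/205)) = (12187837/65526)*(-205/6776477) = -2498506585/444035431902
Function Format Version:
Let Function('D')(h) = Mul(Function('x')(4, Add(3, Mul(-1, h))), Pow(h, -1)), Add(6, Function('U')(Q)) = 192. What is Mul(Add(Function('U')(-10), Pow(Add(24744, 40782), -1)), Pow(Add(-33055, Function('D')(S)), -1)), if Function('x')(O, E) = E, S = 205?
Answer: Rational(-2498506585, 444035431902) ≈ -0.0056268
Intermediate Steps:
Function('U')(Q) = 186 (Function('U')(Q) = Add(-6, 192) = 186)
Function('D')(h) = Mul(Pow(h, -1), Add(3, Mul(-1, h))) (Function('D')(h) = Mul(Add(3, Mul(-1, h)), Pow(h, -1)) = Mul(Pow(h, -1), Add(3, Mul(-1, h))))
Mul(Add(Function('U')(-10), Pow(Add(24744, 40782), -1)), Pow(Add(-33055, Function('D')(S)), -1)) = Mul(Add(186, Pow(Add(24744, 40782), -1)), Pow(Add(-33055, Mul(Pow(205, -1), Add(3, Mul(-1, 205)))), -1)) = Mul(Add(186, Pow(65526, -1)), Pow(Add(-33055, Mul(Rational(1, 205), Add(3, -205))), -1)) = Mul(Add(186, Rational(1, 65526)), Pow(Add(-33055, Mul(Rational(1, 205), -202)), -1)) = Mul(Rational(12187837, 65526), Pow(Add(-33055, Rational(-202, 205)), -1)) = Mul(Rational(12187837, 65526), Pow(Rational(-6776477, 205), -1)) = Mul(Rational(12187837, 65526), Rational(-205, 6776477)) = Rational(-2498506585, 444035431902)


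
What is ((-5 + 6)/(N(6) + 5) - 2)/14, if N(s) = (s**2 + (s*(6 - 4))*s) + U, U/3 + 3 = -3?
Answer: -27/190 ≈ -0.14211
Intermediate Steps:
U = -18 (U = -9 + 3*(-3) = -9 - 9 = -18)
N(s) = -18 + 3*s**2 (N(s) = (s**2 + (s*(6 - 4))*s) - 18 = (s**2 + (s*2)*s) - 18 = (s**2 + (2*s)*s) - 18 = (s**2 + 2*s**2) - 18 = 3*s**2 - 18 = -18 + 3*s**2)
((-5 + 6)/(N(6) + 5) - 2)/14 = ((-5 + 6)/((-18 + 3*6**2) + 5) - 2)/14 = (1/((-18 + 3*36) + 5) - 2)/14 = (1/((-18 + 108) + 5) - 2)/14 = (1/(90 + 5) - 2)/14 = (1/95 - 2)/14 = (1/14)*(-189/95) = -27/190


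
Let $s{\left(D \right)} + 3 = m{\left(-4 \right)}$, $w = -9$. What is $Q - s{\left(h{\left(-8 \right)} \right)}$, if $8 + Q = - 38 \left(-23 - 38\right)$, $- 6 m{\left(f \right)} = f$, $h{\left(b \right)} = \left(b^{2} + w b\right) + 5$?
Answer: $\frac{6937}{3} \approx 2312.3$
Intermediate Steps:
$h{\left(b \right)} = 5 + b^{2} - 9 b$ ($h{\left(b \right)} = \left(b^{2} - 9 b\right) + 5 = 5 + b^{2} - 9 b$)
$m{\left(f \right)} = - \frac{f}{6}$
$s{\left(D \right)} = - \frac{7}{3}$ ($s{\left(D \right)} = -3 - - \frac{2}{3} = -3 + \frac{2}{3} = - \frac{7}{3}$)
$Q = 2310$ ($Q = -8 - 38 \left(-23 - 38\right) = -8 - -2318 = -8 + 2318 = 2310$)
$Q - s{\left(h{\left(-8 \right)} \right)} = 2310 - - \frac{7}{3} = 2310 + \frac{7}{3} = \frac{6937}{3}$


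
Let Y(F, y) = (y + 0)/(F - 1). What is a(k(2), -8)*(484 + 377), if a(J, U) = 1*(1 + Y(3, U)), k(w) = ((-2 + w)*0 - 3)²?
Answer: -2583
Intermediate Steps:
Y(F, y) = y/(-1 + F)
k(w) = 9 (k(w) = (0 - 3)² = (-3)² = 9)
a(J, U) = 1 + U/2 (a(J, U) = 1*(1 + U/(-1 + 3)) = 1*(1 + U/2) = 1 + U/2)
a(k(2), -8)*(484 + 377) = (1 + (½)*(-8))*(484 + 377) = (1 - 4)*861 = -3*861 = -2583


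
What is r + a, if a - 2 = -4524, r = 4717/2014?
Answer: -171747/38 ≈ -4519.7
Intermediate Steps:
r = 89/38 (r = 4717*(1/2014) = 89/38 ≈ 2.3421)
a = -4522 (a = 2 - 4524 = -4522)
r + a = 89/38 - 4522 = -171747/38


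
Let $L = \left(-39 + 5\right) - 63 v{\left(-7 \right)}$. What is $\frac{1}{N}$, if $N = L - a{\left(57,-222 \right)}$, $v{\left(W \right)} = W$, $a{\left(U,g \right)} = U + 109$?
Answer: $\frac{1}{241} \approx 0.0041494$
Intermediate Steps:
$a{\left(U,g \right)} = 109 + U$
$L = 407$ ($L = \left(-39 + 5\right) - -441 = -34 + 441 = 407$)
$N = 241$ ($N = 407 - \left(109 + 57\right) = 407 - 166 = 241$)
$\frac{1}{N} = \frac{1}{241}$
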